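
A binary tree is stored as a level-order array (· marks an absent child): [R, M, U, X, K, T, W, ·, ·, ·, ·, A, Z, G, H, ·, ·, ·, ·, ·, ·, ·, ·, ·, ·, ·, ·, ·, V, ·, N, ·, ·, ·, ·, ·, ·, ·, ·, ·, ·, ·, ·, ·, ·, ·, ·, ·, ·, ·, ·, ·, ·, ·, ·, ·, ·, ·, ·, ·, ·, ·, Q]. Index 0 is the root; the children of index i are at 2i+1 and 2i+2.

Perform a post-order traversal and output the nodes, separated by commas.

Post-order visits the left subtree, then the right subtree, then the node.
At R: go left to M.
  At M: go left to X.
    X is a leaf — visit X.
  At M: go right to K.
    K is a leaf — visit K.
  Visit M.
At R: go right to U.
  At U: go left to T.
    At T: go left to A.
      A is a leaf — visit A.
    At T: go right to Z.
      Z is a leaf — visit Z.
    Visit T.
  At U: go right to W.
    At W: go left to G.
      At G: no left child.
      At G: go right to V.
        V is a leaf — visit V.
      Visit G.
    At W: go right to H.
      At H: no left child.
      At H: go right to N.
        At N: no left child.
        At N: go right to Q.
          Q is a leaf — visit Q.
        Visit N.
      Visit H.
    Visit W.
  Visit U.
Visit R.

X, K, M, A, Z, T, V, G, Q, N, H, W, U, R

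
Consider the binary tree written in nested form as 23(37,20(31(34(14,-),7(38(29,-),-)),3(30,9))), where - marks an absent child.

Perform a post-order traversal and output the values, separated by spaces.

Post-order visits the left subtree, then the right subtree, then the node.
At 23: go left to 37.
  37 is a leaf — visit 37.
At 23: go right to 20.
  At 20: go left to 31.
    At 31: go left to 34.
      At 34: go left to 14.
        14 is a leaf — visit 14.
      At 34: no right child.
      Visit 34.
    At 31: go right to 7.
      At 7: go left to 38.
        At 38: go left to 29.
          29 is a leaf — visit 29.
        At 38: no right child.
        Visit 38.
      At 7: no right child.
      Visit 7.
    Visit 31.
  At 20: go right to 3.
    At 3: go left to 30.
      30 is a leaf — visit 30.
    At 3: go right to 9.
      9 is a leaf — visit 9.
    Visit 3.
  Visit 20.
Visit 23.

37 14 34 29 38 7 31 30 9 3 20 23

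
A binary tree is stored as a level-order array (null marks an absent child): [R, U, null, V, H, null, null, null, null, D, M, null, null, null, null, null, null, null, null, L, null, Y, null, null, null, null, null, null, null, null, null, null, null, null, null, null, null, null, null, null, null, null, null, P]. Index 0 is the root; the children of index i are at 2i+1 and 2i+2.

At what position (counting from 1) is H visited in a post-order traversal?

7

Post-order visits the left subtree, then the right subtree, then the node.
At R: go left to U.
  At U: go left to V.
    V is a leaf — visit V.
  At U: go right to H.
    At H: go left to D.
      At D: go left to L.
        L is a leaf — visit L.
      At D: no right child.
      Visit D.
    At H: go right to M.
      At M: go left to Y.
        At Y: go left to P.
          P is a leaf — visit P.
        At Y: no right child.
        Visit Y.
      At M: no right child.
      Visit M.
    Visit H.
  Visit U.
At R: no right child.
Visit R.
Full post-order sequence: V, L, D, P, Y, M, H, U, R.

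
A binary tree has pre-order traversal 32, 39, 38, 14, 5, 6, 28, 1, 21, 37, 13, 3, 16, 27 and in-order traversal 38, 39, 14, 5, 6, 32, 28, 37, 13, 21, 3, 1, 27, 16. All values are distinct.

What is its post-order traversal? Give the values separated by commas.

The first element of pre-order is the root; it splits in-order into left and right subtrees.
Root 32: left subtree has 5 nodes {38, 39, 14, 5, 6}, right has 8 {28, 37, 13, 21, 3, 1, 27, 16}.
  Root 39: left subtree has 1 node {38}, right has 3 {14, 5, 6}.
    Root 14: left subtree has 0 nodes { }, right has 2 {5, 6}.
      Root 5: left subtree has 0 nodes { }, right has 1 {6}.
  Root 28: left subtree has 0 nodes { }, right has 7 {37, 13, 21, 3, 1, 27, 16}.
    Root 1: left subtree has 4 nodes {37, 13, 21, 3}, right has 2 {27, 16}.
      Root 21: left subtree has 2 nodes {37, 13}, right has 1 {3}.
        Root 37: left subtree has 0 nodes { }, right has 1 {13}.
      Root 16: left subtree has 1 node {27}, right has 0 { }.

38, 6, 5, 14, 39, 13, 37, 3, 21, 27, 16, 1, 28, 32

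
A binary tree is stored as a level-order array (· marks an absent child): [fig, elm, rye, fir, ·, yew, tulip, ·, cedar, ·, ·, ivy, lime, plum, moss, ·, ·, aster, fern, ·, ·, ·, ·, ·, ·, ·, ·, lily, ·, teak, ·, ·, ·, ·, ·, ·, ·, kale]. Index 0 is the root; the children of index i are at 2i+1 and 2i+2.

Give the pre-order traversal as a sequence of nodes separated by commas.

fig, elm, fir, cedar, aster, fern, kale, rye, yew, ivy, lime, tulip, plum, lily, moss, teak

Pre-order visits the node, then its left subtree, then its right subtree.
Visit fig.
At fig: go left to elm.
  Visit elm.
  At elm: go left to fir.
    Visit fir.
    At fir: no left child.
    At fir: go right to cedar.
      Visit cedar.
      At cedar: go left to aster.
        aster is a leaf — visit aster.
      At cedar: go right to fern.
        Visit fern.
        At fern: go left to kale.
          kale is a leaf — visit kale.
        At fern: no right child.
  At elm: no right child.
At fig: go right to rye.
  Visit rye.
  At rye: go left to yew.
    Visit yew.
    At yew: go left to ivy.
      ivy is a leaf — visit ivy.
    At yew: go right to lime.
      lime is a leaf — visit lime.
  At rye: go right to tulip.
    Visit tulip.
    At tulip: go left to plum.
      Visit plum.
      At plum: go left to lily.
        lily is a leaf — visit lily.
      At plum: no right child.
    At tulip: go right to moss.
      Visit moss.
      At moss: go left to teak.
        teak is a leaf — visit teak.
      At moss: no right child.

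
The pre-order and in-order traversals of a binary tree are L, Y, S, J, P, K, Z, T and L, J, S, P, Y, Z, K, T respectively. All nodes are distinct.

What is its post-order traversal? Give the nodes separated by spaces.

J P S Z T K Y L

The first element of pre-order is the root; it splits in-order into left and right subtrees.
Root L: left subtree has 0 nodes { }, right has 7 {J, S, P, Y, Z, K, T}.
  Root Y: left subtree has 3 nodes {J, S, P}, right has 3 {Z, K, T}.
    Root S: left subtree has 1 node {J}, right has 1 {P}.
    Root K: left subtree has 1 node {Z}, right has 1 {T}.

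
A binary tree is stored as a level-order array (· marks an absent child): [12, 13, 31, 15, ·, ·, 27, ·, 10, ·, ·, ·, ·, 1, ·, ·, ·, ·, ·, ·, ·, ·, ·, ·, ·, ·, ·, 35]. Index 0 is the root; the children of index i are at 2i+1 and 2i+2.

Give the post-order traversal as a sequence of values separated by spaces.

Post-order visits the left subtree, then the right subtree, then the node.
At 12: go left to 13.
  At 13: go left to 15.
    At 15: no left child.
    At 15: go right to 10.
      10 is a leaf — visit 10.
    Visit 15.
  At 13: no right child.
  Visit 13.
At 12: go right to 31.
  At 31: no left child.
  At 31: go right to 27.
    At 27: go left to 1.
      At 1: go left to 35.
        35 is a leaf — visit 35.
      At 1: no right child.
      Visit 1.
    At 27: no right child.
    Visit 27.
  Visit 31.
Visit 12.

10 15 13 35 1 27 31 12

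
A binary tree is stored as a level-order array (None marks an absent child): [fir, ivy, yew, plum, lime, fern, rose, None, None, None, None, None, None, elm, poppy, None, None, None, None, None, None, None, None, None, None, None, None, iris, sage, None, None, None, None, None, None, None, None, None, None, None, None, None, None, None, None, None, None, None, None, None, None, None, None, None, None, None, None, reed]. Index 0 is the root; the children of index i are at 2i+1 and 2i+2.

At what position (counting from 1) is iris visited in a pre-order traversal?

9

Pre-order visits the node, then its left subtree, then its right subtree.
Visit fir.
At fir: go left to ivy.
  Visit ivy.
  At ivy: go left to plum.
    plum is a leaf — visit plum.
  At ivy: go right to lime.
    lime is a leaf — visit lime.
At fir: go right to yew.
  Visit yew.
  At yew: go left to fern.
    fern is a leaf — visit fern.
  At yew: go right to rose.
    Visit rose.
    At rose: go left to elm.
      Visit elm.
      At elm: go left to iris.
        iris is a leaf — visit iris.
      At elm: go right to sage.
        Visit sage.
        At sage: go left to reed.
          reed is a leaf — visit reed.
        At sage: no right child.
    At rose: go right to poppy.
      poppy is a leaf — visit poppy.
Full pre-order sequence: fir, ivy, plum, lime, yew, fern, rose, elm, iris, sage, reed, poppy.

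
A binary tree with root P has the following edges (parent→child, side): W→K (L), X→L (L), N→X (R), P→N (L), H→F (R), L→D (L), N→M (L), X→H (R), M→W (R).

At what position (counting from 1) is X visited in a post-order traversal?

8

Post-order visits the left subtree, then the right subtree, then the node.
At P: go left to N.
  At N: go left to M.
    At M: no left child.
    At M: go right to W.
      At W: go left to K.
        K is a leaf — visit K.
      At W: no right child.
      Visit W.
    Visit M.
  At N: go right to X.
    At X: go left to L.
      At L: go left to D.
        D is a leaf — visit D.
      At L: no right child.
      Visit L.
    At X: go right to H.
      At H: no left child.
      At H: go right to F.
        F is a leaf — visit F.
      Visit H.
    Visit X.
  Visit N.
At P: no right child.
Visit P.
Full post-order sequence: K, W, M, D, L, F, H, X, N, P.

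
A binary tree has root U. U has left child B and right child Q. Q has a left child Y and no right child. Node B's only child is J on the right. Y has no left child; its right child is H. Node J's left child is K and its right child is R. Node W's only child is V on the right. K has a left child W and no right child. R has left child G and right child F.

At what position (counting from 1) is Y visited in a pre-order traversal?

11

Pre-order visits the node, then its left subtree, then its right subtree.
Visit U.
At U: go left to B.
  Visit B.
  At B: no left child.
  At B: go right to J.
    Visit J.
    At J: go left to K.
      Visit K.
      At K: go left to W.
        Visit W.
        At W: no left child.
        At W: go right to V.
          V is a leaf — visit V.
      At K: no right child.
    At J: go right to R.
      Visit R.
      At R: go left to G.
        G is a leaf — visit G.
      At R: go right to F.
        F is a leaf — visit F.
At U: go right to Q.
  Visit Q.
  At Q: go left to Y.
    Visit Y.
    At Y: no left child.
    At Y: go right to H.
      H is a leaf — visit H.
  At Q: no right child.
Full pre-order sequence: U, B, J, K, W, V, R, G, F, Q, Y, H.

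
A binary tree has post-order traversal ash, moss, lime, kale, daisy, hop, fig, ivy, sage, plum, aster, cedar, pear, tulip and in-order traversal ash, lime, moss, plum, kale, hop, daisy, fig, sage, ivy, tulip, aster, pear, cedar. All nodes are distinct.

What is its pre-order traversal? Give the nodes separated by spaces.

The last element of post-order is the root; it splits in-order into left and right subtrees.
Root tulip: left subtree has 10 nodes {ash, lime, moss, plum, kale, hop, daisy, fig, sage, ivy}, right has 3 {aster, pear, cedar}.
  Root plum: left subtree has 3 nodes {ash, lime, moss}, right has 6 {kale, hop, daisy, fig, sage, ivy}.
    Root lime: left subtree has 1 node {ash}, right has 1 {moss}.
    Root sage: left subtree has 4 nodes {kale, hop, daisy, fig}, right has 1 {ivy}.
      Root fig: left subtree has 3 nodes {kale, hop, daisy}, right has 0 { }.
        Root hop: left subtree has 1 node {kale}, right has 1 {daisy}.
  Root pear: left subtree has 1 node {aster}, right has 1 {cedar}.

tulip plum lime ash moss sage fig hop kale daisy ivy pear aster cedar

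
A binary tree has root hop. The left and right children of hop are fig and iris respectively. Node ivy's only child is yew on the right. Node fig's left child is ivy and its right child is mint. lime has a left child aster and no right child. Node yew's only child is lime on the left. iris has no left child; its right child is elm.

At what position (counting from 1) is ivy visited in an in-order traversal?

1

In-order visits the left subtree, then the node, then the right subtree.
At hop: go left to fig.
  At fig: go left to ivy.
    At ivy: no left child.
    Visit ivy.
    At ivy: go right to yew.
      At yew: go left to lime.
        At lime: go left to aster.
          aster is a leaf — visit aster.
        Visit lime.
        At lime: no right child.
      Visit yew.
      At yew: no right child.
  Visit fig.
  At fig: go right to mint.
    mint is a leaf — visit mint.
Visit hop.
At hop: go right to iris.
  At iris: no left child.
  Visit iris.
  At iris: go right to elm.
    elm is a leaf — visit elm.
Full in-order sequence: ivy, aster, lime, yew, fig, mint, hop, iris, elm.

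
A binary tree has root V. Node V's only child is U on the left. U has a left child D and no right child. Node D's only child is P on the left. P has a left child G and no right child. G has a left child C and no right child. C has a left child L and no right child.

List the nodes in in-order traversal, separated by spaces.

L C G P D U V

In-order visits the left subtree, then the node, then the right subtree.
At V: go left to U.
  At U: go left to D.
    At D: go left to P.
      At P: go left to G.
        At G: go left to C.
          At C: go left to L.
            L is a leaf — visit L.
          Visit C.
          At C: no right child.
        Visit G.
        At G: no right child.
      Visit P.
      At P: no right child.
    Visit D.
    At D: no right child.
  Visit U.
  At U: no right child.
Visit V.
At V: no right child.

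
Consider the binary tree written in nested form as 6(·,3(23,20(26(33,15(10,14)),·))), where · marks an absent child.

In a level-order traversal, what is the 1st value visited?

Level-order visits nodes level by level from the root, left to right within each level.
Level 0: 6
Level 1: 3
Level 2: 23, 20
Level 3: 26
Level 4: 33, 15
Level 5: 10, 14
Full level-order sequence: 6, 3, 23, 20, 26, 33, 15, 10, 14.

6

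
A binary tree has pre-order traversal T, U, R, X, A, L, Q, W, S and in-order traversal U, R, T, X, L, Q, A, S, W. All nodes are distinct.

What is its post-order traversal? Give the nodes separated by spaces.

R U Q L S W A X T

The first element of pre-order is the root; it splits in-order into left and right subtrees.
Root T: left subtree has 2 nodes {U, R}, right has 6 {X, L, Q, A, S, W}.
  Root U: left subtree has 0 nodes { }, right has 1 {R}.
  Root X: left subtree has 0 nodes { }, right has 5 {L, Q, A, S, W}.
    Root A: left subtree has 2 nodes {L, Q}, right has 2 {S, W}.
      Root L: left subtree has 0 nodes { }, right has 1 {Q}.
      Root W: left subtree has 1 node {S}, right has 0 { }.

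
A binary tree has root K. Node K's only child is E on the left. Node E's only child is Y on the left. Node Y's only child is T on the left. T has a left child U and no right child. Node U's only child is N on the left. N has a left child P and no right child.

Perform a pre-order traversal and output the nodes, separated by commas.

Pre-order visits the node, then its left subtree, then its right subtree.
Visit K.
At K: go left to E.
  Visit E.
  At E: go left to Y.
    Visit Y.
    At Y: go left to T.
      Visit T.
      At T: go left to U.
        Visit U.
        At U: go left to N.
          Visit N.
          At N: go left to P.
            P is a leaf — visit P.
          At N: no right child.
        At U: no right child.
      At T: no right child.
    At Y: no right child.
  At E: no right child.
At K: no right child.

K, E, Y, T, U, N, P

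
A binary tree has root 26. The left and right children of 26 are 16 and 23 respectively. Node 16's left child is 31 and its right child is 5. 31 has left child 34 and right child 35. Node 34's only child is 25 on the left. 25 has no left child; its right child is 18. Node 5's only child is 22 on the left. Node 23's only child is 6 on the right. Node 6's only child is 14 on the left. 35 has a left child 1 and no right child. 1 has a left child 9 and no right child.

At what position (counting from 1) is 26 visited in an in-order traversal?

In-order visits the left subtree, then the node, then the right subtree.
At 26: go left to 16.
  At 16: go left to 31.
    At 31: go left to 34.
      At 34: go left to 25.
        At 25: no left child.
        Visit 25.
        At 25: go right to 18.
          18 is a leaf — visit 18.
      Visit 34.
      At 34: no right child.
    Visit 31.
    At 31: go right to 35.
      At 35: go left to 1.
        At 1: go left to 9.
          9 is a leaf — visit 9.
        Visit 1.
        At 1: no right child.
      Visit 35.
      At 35: no right child.
  Visit 16.
  At 16: go right to 5.
    At 5: go left to 22.
      22 is a leaf — visit 22.
    Visit 5.
    At 5: no right child.
Visit 26.
At 26: go right to 23.
  At 23: no left child.
  Visit 23.
  At 23: go right to 6.
    At 6: go left to 14.
      14 is a leaf — visit 14.
    Visit 6.
    At 6: no right child.
Full in-order sequence: 25, 18, 34, 31, 9, 1, 35, 16, 22, 5, 26, 23, 14, 6.

11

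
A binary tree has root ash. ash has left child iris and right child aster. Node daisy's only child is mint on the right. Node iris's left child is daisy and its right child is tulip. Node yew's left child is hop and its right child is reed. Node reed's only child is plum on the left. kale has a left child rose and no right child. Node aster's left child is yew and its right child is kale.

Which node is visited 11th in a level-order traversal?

Level-order visits nodes level by level from the root, left to right within each level.
Level 0: ash
Level 1: iris, aster
Level 2: daisy, tulip, yew, kale
Level 3: mint, hop, reed, rose
Level 4: plum
Full level-order sequence: ash, iris, aster, daisy, tulip, yew, kale, mint, hop, reed, rose, plum.

rose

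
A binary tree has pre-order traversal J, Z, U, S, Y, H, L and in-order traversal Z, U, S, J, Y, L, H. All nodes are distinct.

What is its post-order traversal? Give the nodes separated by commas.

The first element of pre-order is the root; it splits in-order into left and right subtrees.
Root J: left subtree has 3 nodes {Z, U, S}, right has 3 {Y, L, H}.
  Root Z: left subtree has 0 nodes { }, right has 2 {U, S}.
    Root U: left subtree has 0 nodes { }, right has 1 {S}.
  Root Y: left subtree has 0 nodes { }, right has 2 {L, H}.
    Root H: left subtree has 1 node {L}, right has 0 { }.

S, U, Z, L, H, Y, J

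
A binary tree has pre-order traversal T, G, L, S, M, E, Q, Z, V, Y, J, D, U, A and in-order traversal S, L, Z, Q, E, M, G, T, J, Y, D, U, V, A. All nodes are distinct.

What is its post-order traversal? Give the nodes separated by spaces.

The first element of pre-order is the root; it splits in-order into left and right subtrees.
Root T: left subtree has 7 nodes {S, L, Z, Q, E, M, G}, right has 6 {J, Y, D, U, V, A}.
  Root G: left subtree has 6 nodes {S, L, Z, Q, E, M}, right has 0 { }.
    Root L: left subtree has 1 node {S}, right has 4 {Z, Q, E, M}.
      Root M: left subtree has 3 nodes {Z, Q, E}, right has 0 { }.
        Root E: left subtree has 2 nodes {Z, Q}, right has 0 { }.
          Root Q: left subtree has 1 node {Z}, right has 0 { }.
  Root V: left subtree has 4 nodes {J, Y, D, U}, right has 1 {A}.
    Root Y: left subtree has 1 node {J}, right has 2 {D, U}.
      Root D: left subtree has 0 nodes { }, right has 1 {U}.

S Z Q E M L G J U D Y A V T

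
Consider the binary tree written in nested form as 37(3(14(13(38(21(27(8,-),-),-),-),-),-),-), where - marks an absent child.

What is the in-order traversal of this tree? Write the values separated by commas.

8, 27, 21, 38, 13, 14, 3, 37

In-order visits the left subtree, then the node, then the right subtree.
At 37: go left to 3.
  At 3: go left to 14.
    At 14: go left to 13.
      At 13: go left to 38.
        At 38: go left to 21.
          At 21: go left to 27.
            At 27: go left to 8.
              8 is a leaf — visit 8.
            Visit 27.
            At 27: no right child.
          Visit 21.
          At 21: no right child.
        Visit 38.
        At 38: no right child.
      Visit 13.
      At 13: no right child.
    Visit 14.
    At 14: no right child.
  Visit 3.
  At 3: no right child.
Visit 37.
At 37: no right child.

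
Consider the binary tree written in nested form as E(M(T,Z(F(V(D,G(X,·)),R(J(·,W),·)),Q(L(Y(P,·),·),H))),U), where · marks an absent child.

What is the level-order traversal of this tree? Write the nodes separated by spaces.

Level-order visits nodes level by level from the root, left to right within each level.
Level 0: E
Level 1: M, U
Level 2: T, Z
Level 3: F, Q
Level 4: V, R, L, H
Level 5: D, G, J, Y
Level 6: X, W, P

E M U T Z F Q V R L H D G J Y X W P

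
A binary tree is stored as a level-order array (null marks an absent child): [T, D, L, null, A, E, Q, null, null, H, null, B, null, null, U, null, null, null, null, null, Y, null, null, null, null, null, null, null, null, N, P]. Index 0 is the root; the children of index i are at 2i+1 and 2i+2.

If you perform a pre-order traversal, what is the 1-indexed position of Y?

5

Pre-order visits the node, then its left subtree, then its right subtree.
Visit T.
At T: go left to D.
  Visit D.
  At D: no left child.
  At D: go right to A.
    Visit A.
    At A: go left to H.
      Visit H.
      At H: no left child.
      At H: go right to Y.
        Y is a leaf — visit Y.
    At A: no right child.
At T: go right to L.
  Visit L.
  At L: go left to E.
    Visit E.
    At E: go left to B.
      B is a leaf — visit B.
    At E: no right child.
  At L: go right to Q.
    Visit Q.
    At Q: no left child.
    At Q: go right to U.
      Visit U.
      At U: go left to N.
        N is a leaf — visit N.
      At U: go right to P.
        P is a leaf — visit P.
Full pre-order sequence: T, D, A, H, Y, L, E, B, Q, U, N, P.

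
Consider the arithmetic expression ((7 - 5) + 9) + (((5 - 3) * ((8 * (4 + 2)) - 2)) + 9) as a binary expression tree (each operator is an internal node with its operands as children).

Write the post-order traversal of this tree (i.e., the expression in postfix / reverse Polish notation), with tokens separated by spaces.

7 5 - 9 + 5 3 - 8 4 2 + * 2 - * 9 + +

Post-order on an expression tree gives postfix notation: for each operator, emit left operand, right operand, then the operator.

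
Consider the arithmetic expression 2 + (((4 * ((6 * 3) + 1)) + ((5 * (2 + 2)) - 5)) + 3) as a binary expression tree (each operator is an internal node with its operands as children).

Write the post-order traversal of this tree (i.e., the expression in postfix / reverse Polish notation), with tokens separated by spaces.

2 4 6 3 * 1 + * 5 2 2 + * 5 - + 3 + +

Post-order on an expression tree gives postfix notation: for each operator, emit left operand, right operand, then the operator.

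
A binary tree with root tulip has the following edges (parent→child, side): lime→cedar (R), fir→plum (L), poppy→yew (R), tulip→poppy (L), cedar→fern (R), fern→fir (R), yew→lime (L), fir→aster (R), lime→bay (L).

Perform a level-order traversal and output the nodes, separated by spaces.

tulip poppy yew lime bay cedar fern fir plum aster

Level-order visits nodes level by level from the root, left to right within each level.
Level 0: tulip
Level 1: poppy
Level 2: yew
Level 3: lime
Level 4: bay, cedar
Level 5: fern
Level 6: fir
Level 7: plum, aster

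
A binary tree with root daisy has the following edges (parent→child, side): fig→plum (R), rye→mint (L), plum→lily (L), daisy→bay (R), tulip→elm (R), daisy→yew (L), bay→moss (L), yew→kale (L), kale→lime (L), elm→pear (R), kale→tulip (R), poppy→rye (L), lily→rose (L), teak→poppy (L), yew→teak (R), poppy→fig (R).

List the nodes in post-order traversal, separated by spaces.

Post-order visits the left subtree, then the right subtree, then the node.
At daisy: go left to yew.
  At yew: go left to kale.
    At kale: go left to lime.
      lime is a leaf — visit lime.
    At kale: go right to tulip.
      At tulip: no left child.
      At tulip: go right to elm.
        At elm: no left child.
        At elm: go right to pear.
          pear is a leaf — visit pear.
        Visit elm.
      Visit tulip.
    Visit kale.
  At yew: go right to teak.
    At teak: go left to poppy.
      At poppy: go left to rye.
        At rye: go left to mint.
          mint is a leaf — visit mint.
        At rye: no right child.
        Visit rye.
      At poppy: go right to fig.
        At fig: no left child.
        At fig: go right to plum.
          At plum: go left to lily.
            At lily: go left to rose.
              rose is a leaf — visit rose.
            At lily: no right child.
            Visit lily.
          At plum: no right child.
          Visit plum.
        Visit fig.
      Visit poppy.
    At teak: no right child.
    Visit teak.
  Visit yew.
At daisy: go right to bay.
  At bay: go left to moss.
    moss is a leaf — visit moss.
  At bay: no right child.
  Visit bay.
Visit daisy.

lime pear elm tulip kale mint rye rose lily plum fig poppy teak yew moss bay daisy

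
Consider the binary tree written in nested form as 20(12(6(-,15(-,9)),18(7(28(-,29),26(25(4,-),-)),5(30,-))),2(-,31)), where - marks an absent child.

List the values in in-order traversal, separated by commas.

6, 15, 9, 12, 28, 29, 7, 4, 25, 26, 18, 30, 5, 20, 2, 31

In-order visits the left subtree, then the node, then the right subtree.
At 20: go left to 12.
  At 12: go left to 6.
    At 6: no left child.
    Visit 6.
    At 6: go right to 15.
      At 15: no left child.
      Visit 15.
      At 15: go right to 9.
        9 is a leaf — visit 9.
  Visit 12.
  At 12: go right to 18.
    At 18: go left to 7.
      At 7: go left to 28.
        At 28: no left child.
        Visit 28.
        At 28: go right to 29.
          29 is a leaf — visit 29.
      Visit 7.
      At 7: go right to 26.
        At 26: go left to 25.
          At 25: go left to 4.
            4 is a leaf — visit 4.
          Visit 25.
          At 25: no right child.
        Visit 26.
        At 26: no right child.
    Visit 18.
    At 18: go right to 5.
      At 5: go left to 30.
        30 is a leaf — visit 30.
      Visit 5.
      At 5: no right child.
Visit 20.
At 20: go right to 2.
  At 2: no left child.
  Visit 2.
  At 2: go right to 31.
    31 is a leaf — visit 31.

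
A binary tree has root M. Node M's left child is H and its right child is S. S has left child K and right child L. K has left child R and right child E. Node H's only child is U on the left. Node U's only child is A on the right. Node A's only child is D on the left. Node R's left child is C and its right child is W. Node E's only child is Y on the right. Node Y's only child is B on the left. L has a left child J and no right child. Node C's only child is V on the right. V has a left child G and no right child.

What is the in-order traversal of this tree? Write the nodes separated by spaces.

In-order visits the left subtree, then the node, then the right subtree.
At M: go left to H.
  At H: go left to U.
    At U: no left child.
    Visit U.
    At U: go right to A.
      At A: go left to D.
        D is a leaf — visit D.
      Visit A.
      At A: no right child.
  Visit H.
  At H: no right child.
Visit M.
At M: go right to S.
  At S: go left to K.
    At K: go left to R.
      At R: go left to C.
        At C: no left child.
        Visit C.
        At C: go right to V.
          At V: go left to G.
            G is a leaf — visit G.
          Visit V.
          At V: no right child.
      Visit R.
      At R: go right to W.
        W is a leaf — visit W.
    Visit K.
    At K: go right to E.
      At E: no left child.
      Visit E.
      At E: go right to Y.
        At Y: go left to B.
          B is a leaf — visit B.
        Visit Y.
        At Y: no right child.
  Visit S.
  At S: go right to L.
    At L: go left to J.
      J is a leaf — visit J.
    Visit L.
    At L: no right child.

U D A H M C G V R W K E B Y S J L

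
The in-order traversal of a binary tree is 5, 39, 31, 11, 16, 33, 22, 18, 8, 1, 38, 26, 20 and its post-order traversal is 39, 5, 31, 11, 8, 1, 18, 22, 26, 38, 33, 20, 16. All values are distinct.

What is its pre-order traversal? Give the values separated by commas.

16, 11, 31, 5, 39, 20, 33, 38, 22, 18, 1, 8, 26

The last element of post-order is the root; it splits in-order into left and right subtrees.
Root 16: left subtree has 4 nodes {5, 39, 31, 11}, right has 8 {33, 22, 18, 8, 1, 38, 26, 20}.
  Root 11: left subtree has 3 nodes {5, 39, 31}, right has 0 { }.
    Root 31: left subtree has 2 nodes {5, 39}, right has 0 { }.
      Root 5: left subtree has 0 nodes { }, right has 1 {39}.
  Root 20: left subtree has 7 nodes {33, 22, 18, 8, 1, 38, 26}, right has 0 { }.
    Root 33: left subtree has 0 nodes { }, right has 6 {22, 18, 8, 1, 38, 26}.
      Root 38: left subtree has 4 nodes {22, 18, 8, 1}, right has 1 {26}.
        Root 22: left subtree has 0 nodes { }, right has 3 {18, 8, 1}.
          Root 18: left subtree has 0 nodes { }, right has 2 {8, 1}.
            Root 1: left subtree has 1 node {8}, right has 0 { }.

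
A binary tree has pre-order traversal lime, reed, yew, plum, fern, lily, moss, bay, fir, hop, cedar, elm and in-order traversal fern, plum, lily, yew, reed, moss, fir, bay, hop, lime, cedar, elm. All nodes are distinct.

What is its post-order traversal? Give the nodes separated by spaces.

fern lily plum yew fir hop bay moss reed elm cedar lime

The first element of pre-order is the root; it splits in-order into left and right subtrees.
Root lime: left subtree has 9 nodes {fern, plum, lily, yew, reed, moss, fir, bay, hop}, right has 2 {cedar, elm}.
  Root reed: left subtree has 4 nodes {fern, plum, lily, yew}, right has 4 {moss, fir, bay, hop}.
    Root yew: left subtree has 3 nodes {fern, plum, lily}, right has 0 { }.
      Root plum: left subtree has 1 node {fern}, right has 1 {lily}.
    Root moss: left subtree has 0 nodes { }, right has 3 {fir, bay, hop}.
      Root bay: left subtree has 1 node {fir}, right has 1 {hop}.
  Root cedar: left subtree has 0 nodes { }, right has 1 {elm}.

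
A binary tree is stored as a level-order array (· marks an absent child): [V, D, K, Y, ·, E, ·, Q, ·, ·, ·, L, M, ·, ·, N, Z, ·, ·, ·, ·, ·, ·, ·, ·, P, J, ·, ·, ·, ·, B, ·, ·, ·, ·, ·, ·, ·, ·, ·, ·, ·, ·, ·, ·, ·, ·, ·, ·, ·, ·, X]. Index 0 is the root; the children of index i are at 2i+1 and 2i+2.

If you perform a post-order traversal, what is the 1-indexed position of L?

Post-order visits the left subtree, then the right subtree, then the node.
At V: go left to D.
  At D: go left to Y.
    At Y: go left to Q.
      At Q: go left to N.
        At N: go left to B.
          B is a leaf — visit B.
        At N: no right child.
        Visit N.
      At Q: go right to Z.
        Z is a leaf — visit Z.
      Visit Q.
    At Y: no right child.
    Visit Y.
  At D: no right child.
  Visit D.
At V: go right to K.
  At K: go left to E.
    At E: go left to L.
      L is a leaf — visit L.
    At E: go right to M.
      At M: go left to P.
        At P: no left child.
        At P: go right to X.
          X is a leaf — visit X.
        Visit P.
      At M: go right to J.
        J is a leaf — visit J.
      Visit M.
    Visit E.
  At K: no right child.
  Visit K.
Visit V.
Full post-order sequence: B, N, Z, Q, Y, D, L, X, P, J, M, E, K, V.

7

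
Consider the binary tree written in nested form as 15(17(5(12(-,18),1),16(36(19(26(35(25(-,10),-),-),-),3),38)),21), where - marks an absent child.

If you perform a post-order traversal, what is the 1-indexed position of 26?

8

Post-order visits the left subtree, then the right subtree, then the node.
At 15: go left to 17.
  At 17: go left to 5.
    At 5: go left to 12.
      At 12: no left child.
      At 12: go right to 18.
        18 is a leaf — visit 18.
      Visit 12.
    At 5: go right to 1.
      1 is a leaf — visit 1.
    Visit 5.
  At 17: go right to 16.
    At 16: go left to 36.
      At 36: go left to 19.
        At 19: go left to 26.
          At 26: go left to 35.
            At 35: go left to 25.
              At 25: no left child.
              At 25: go right to 10.
                10 is a leaf — visit 10.
              Visit 25.
            At 35: no right child.
            Visit 35.
          At 26: no right child.
          Visit 26.
        At 19: no right child.
        Visit 19.
      At 36: go right to 3.
        3 is a leaf — visit 3.
      Visit 36.
    At 16: go right to 38.
      38 is a leaf — visit 38.
    Visit 16.
  Visit 17.
At 15: go right to 21.
  21 is a leaf — visit 21.
Visit 15.
Full post-order sequence: 18, 12, 1, 5, 10, 25, 35, 26, 19, 3, 36, 38, 16, 17, 21, 15.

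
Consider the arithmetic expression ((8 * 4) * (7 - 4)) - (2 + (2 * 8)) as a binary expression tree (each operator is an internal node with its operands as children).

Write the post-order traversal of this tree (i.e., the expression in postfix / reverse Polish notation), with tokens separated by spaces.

8 4 * 7 4 - * 2 2 8 * + -

Post-order on an expression tree gives postfix notation: for each operator, emit left operand, right operand, then the operator.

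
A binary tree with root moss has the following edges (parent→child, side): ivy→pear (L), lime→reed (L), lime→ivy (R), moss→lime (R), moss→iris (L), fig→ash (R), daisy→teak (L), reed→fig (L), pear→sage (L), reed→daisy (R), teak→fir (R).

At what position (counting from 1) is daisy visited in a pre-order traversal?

Pre-order visits the node, then its left subtree, then its right subtree.
Visit moss.
At moss: go left to iris.
  iris is a leaf — visit iris.
At moss: go right to lime.
  Visit lime.
  At lime: go left to reed.
    Visit reed.
    At reed: go left to fig.
      Visit fig.
      At fig: no left child.
      At fig: go right to ash.
        ash is a leaf — visit ash.
    At reed: go right to daisy.
      Visit daisy.
      At daisy: go left to teak.
        Visit teak.
        At teak: no left child.
        At teak: go right to fir.
          fir is a leaf — visit fir.
      At daisy: no right child.
  At lime: go right to ivy.
    Visit ivy.
    At ivy: go left to pear.
      Visit pear.
      At pear: go left to sage.
        sage is a leaf — visit sage.
      At pear: no right child.
    At ivy: no right child.
Full pre-order sequence: moss, iris, lime, reed, fig, ash, daisy, teak, fir, ivy, pear, sage.

7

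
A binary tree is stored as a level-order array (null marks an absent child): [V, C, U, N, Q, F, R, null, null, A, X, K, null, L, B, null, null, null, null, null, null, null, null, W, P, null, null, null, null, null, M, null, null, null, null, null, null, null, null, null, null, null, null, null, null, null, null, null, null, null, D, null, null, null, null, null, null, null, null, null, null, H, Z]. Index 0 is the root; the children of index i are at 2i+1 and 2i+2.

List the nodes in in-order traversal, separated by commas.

In-order visits the left subtree, then the node, then the right subtree.
At V: go left to C.
  At C: go left to N.
    N is a leaf — visit N.
  Visit C.
  At C: go right to Q.
    At Q: go left to A.
      A is a leaf — visit A.
    Visit Q.
    At Q: go right to X.
      X is a leaf — visit X.
Visit V.
At V: go right to U.
  At U: go left to F.
    At F: go left to K.
      At K: go left to W.
        W is a leaf — visit W.
      Visit K.
      At K: go right to P.
        At P: no left child.
        Visit P.
        At P: go right to D.
          D is a leaf — visit D.
    Visit F.
    At F: no right child.
  Visit U.
  At U: go right to R.
    At R: go left to L.
      L is a leaf — visit L.
    Visit R.
    At R: go right to B.
      At B: no left child.
      Visit B.
      At B: go right to M.
        At M: go left to H.
          H is a leaf — visit H.
        Visit M.
        At M: go right to Z.
          Z is a leaf — visit Z.

N, C, A, Q, X, V, W, K, P, D, F, U, L, R, B, H, M, Z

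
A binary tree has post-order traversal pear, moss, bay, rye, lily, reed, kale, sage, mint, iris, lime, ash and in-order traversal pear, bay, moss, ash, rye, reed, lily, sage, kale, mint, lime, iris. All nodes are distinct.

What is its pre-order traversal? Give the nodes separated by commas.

The last element of post-order is the root; it splits in-order into left and right subtrees.
Root ash: left subtree has 3 nodes {pear, bay, moss}, right has 8 {rye, reed, lily, sage, kale, mint, lime, iris}.
  Root bay: left subtree has 1 node {pear}, right has 1 {moss}.
  Root lime: left subtree has 6 nodes {rye, reed, lily, sage, kale, mint}, right has 1 {iris}.
    Root mint: left subtree has 5 nodes {rye, reed, lily, sage, kale}, right has 0 { }.
      Root sage: left subtree has 3 nodes {rye, reed, lily}, right has 1 {kale}.
        Root reed: left subtree has 1 node {rye}, right has 1 {lily}.

ash, bay, pear, moss, lime, mint, sage, reed, rye, lily, kale, iris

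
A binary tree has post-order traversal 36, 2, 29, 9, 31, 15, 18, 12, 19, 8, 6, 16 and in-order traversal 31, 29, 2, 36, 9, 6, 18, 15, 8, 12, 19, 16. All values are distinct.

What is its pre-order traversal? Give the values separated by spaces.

The last element of post-order is the root; it splits in-order into left and right subtrees.
Root 16: left subtree has 11 nodes {31, 29, 2, 36, 9, 6, 18, 15, 8, 12, 19}, right has 0 { }.
  Root 6: left subtree has 5 nodes {31, 29, 2, 36, 9}, right has 5 {18, 15, 8, 12, 19}.
    Root 31: left subtree has 0 nodes { }, right has 4 {29, 2, 36, 9}.
      Root 9: left subtree has 3 nodes {29, 2, 36}, right has 0 { }.
        Root 29: left subtree has 0 nodes { }, right has 2 {2, 36}.
          Root 2: left subtree has 0 nodes { }, right has 1 {36}.
    Root 8: left subtree has 2 nodes {18, 15}, right has 2 {12, 19}.
      Root 18: left subtree has 0 nodes { }, right has 1 {15}.
      Root 19: left subtree has 1 node {12}, right has 0 { }.

16 6 31 9 29 2 36 8 18 15 19 12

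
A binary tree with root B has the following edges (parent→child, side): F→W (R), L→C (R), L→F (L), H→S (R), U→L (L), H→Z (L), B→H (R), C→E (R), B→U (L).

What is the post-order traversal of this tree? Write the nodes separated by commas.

Post-order visits the left subtree, then the right subtree, then the node.
At B: go left to U.
  At U: go left to L.
    At L: go left to F.
      At F: no left child.
      At F: go right to W.
        W is a leaf — visit W.
      Visit F.
    At L: go right to C.
      At C: no left child.
      At C: go right to E.
        E is a leaf — visit E.
      Visit C.
    Visit L.
  At U: no right child.
  Visit U.
At B: go right to H.
  At H: go left to Z.
    Z is a leaf — visit Z.
  At H: go right to S.
    S is a leaf — visit S.
  Visit H.
Visit B.

W, F, E, C, L, U, Z, S, H, B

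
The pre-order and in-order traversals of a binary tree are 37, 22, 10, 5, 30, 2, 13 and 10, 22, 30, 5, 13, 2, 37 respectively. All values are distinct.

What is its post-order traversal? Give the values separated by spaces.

10 30 13 2 5 22 37

The first element of pre-order is the root; it splits in-order into left and right subtrees.
Root 37: left subtree has 6 nodes {10, 22, 30, 5, 13, 2}, right has 0 { }.
  Root 22: left subtree has 1 node {10}, right has 4 {30, 5, 13, 2}.
    Root 5: left subtree has 1 node {30}, right has 2 {13, 2}.
      Root 2: left subtree has 1 node {13}, right has 0 { }.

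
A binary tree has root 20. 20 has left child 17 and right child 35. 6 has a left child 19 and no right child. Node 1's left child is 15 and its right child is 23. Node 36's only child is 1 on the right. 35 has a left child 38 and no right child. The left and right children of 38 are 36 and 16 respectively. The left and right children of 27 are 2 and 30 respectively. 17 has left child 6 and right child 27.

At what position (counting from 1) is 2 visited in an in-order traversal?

In-order visits the left subtree, then the node, then the right subtree.
At 20: go left to 17.
  At 17: go left to 6.
    At 6: go left to 19.
      19 is a leaf — visit 19.
    Visit 6.
    At 6: no right child.
  Visit 17.
  At 17: go right to 27.
    At 27: go left to 2.
      2 is a leaf — visit 2.
    Visit 27.
    At 27: go right to 30.
      30 is a leaf — visit 30.
Visit 20.
At 20: go right to 35.
  At 35: go left to 38.
    At 38: go left to 36.
      At 36: no left child.
      Visit 36.
      At 36: go right to 1.
        At 1: go left to 15.
          15 is a leaf — visit 15.
        Visit 1.
        At 1: go right to 23.
          23 is a leaf — visit 23.
    Visit 38.
    At 38: go right to 16.
      16 is a leaf — visit 16.
  Visit 35.
  At 35: no right child.
Full in-order sequence: 19, 6, 17, 2, 27, 30, 20, 36, 15, 1, 23, 38, 16, 35.

4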